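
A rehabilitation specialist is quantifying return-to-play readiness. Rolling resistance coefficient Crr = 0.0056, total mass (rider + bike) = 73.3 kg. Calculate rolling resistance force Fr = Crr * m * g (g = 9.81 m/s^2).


Fr = Crr * m * g
= 0.0056 * 73.3 * 9.81
= 4.027 N

4.027 N


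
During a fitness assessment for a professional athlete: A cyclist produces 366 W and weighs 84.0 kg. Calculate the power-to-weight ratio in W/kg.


P/W = power / mass
= 366 / 84.0
= 4.357 W/kg

4.357 W/kg


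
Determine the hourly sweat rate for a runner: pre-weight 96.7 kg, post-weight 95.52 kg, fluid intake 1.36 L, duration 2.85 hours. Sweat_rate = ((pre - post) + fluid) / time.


Mass lost = 96.7 - 95.52 = 1.18 kg
Add fluid consumed: 1.18 + 1.36 = 2.54 L total sweat
Sweat rate = 2.54 / 2.85 = 0.891 L/h

0.891 L/h


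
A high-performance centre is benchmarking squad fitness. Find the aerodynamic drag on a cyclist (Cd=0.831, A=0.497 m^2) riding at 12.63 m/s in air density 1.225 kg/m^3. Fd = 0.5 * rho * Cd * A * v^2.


Fd = 0.5 * 1.225 * 0.831 * 0.497 * 12.63^2
= 0.5 * 1.225 * 0.831 * 0.497 * 159.5169
= 40.352 N

40.352 N


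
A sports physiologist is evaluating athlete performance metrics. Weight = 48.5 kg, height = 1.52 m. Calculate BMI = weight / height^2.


height^2 = 1.52^2 = 2.3104
BMI = 48.5 / 2.3104 = 20.99 kg/m^2

20.99 kg/m^2


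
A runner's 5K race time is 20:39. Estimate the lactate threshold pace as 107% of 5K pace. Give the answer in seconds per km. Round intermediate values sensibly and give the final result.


Total race time = 20*60 + 39 = 1239 seconds
5K pace = 1239 / 5 = 247.8 sec/km
LT pace = 247.8 * 1.07 = 265.15 sec/km

265.15 s/km


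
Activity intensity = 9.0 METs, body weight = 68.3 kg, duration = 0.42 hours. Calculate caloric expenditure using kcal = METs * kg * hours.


kcal = 9.0 * 68.3 * 0.42
= 614.7 * 0.42
= 258.17 kcal

258.17 kcal


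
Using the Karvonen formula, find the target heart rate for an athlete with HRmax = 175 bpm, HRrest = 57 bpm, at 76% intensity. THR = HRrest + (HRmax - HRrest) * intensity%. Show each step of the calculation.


HRR = 175 - 57 = 118
THR = 57 + 118 * 0.76
= 57 + 89.68
= 146.68 bpm

146.68 bpm


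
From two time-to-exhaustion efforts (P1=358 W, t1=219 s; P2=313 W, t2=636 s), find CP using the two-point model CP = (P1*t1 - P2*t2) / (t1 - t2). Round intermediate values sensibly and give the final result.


Work in trial 1 = 78402 J
Work in trial 2 = 199068 J
Delta work = -120666 J
Delta time = -417 s
CP = -120666 / -417 = 289.37 W

289.37 W


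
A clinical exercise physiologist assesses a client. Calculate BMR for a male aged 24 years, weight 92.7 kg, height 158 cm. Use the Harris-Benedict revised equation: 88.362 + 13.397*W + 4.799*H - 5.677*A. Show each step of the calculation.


Substituting values:
W term = 13.397 * 92.7 = 1241.9019
H term = 4.799 * 158 = 758.242
A term = 5.677 * 24 = 136.248
BMR = 1952.26 kcal/day

1952.26 kcal/day


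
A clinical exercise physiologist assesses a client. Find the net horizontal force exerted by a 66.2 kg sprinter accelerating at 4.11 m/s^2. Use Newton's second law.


Newton's second law: F = m * a
F = 66.2 * 4.11 = 272.08 N

272.08 N


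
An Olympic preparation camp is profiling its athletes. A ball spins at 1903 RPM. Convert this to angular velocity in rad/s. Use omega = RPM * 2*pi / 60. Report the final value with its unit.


omega = 1903 * 2 * pi / 60
= 1903 * 6.28318531 / 60
= 11956.902 / 60
= 199.282 rad/s

199.282 rad/s


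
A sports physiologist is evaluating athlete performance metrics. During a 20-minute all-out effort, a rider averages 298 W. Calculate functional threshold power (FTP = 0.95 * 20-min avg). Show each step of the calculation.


FTP = 0.95 * 298
= 283.1 W

283.1 W


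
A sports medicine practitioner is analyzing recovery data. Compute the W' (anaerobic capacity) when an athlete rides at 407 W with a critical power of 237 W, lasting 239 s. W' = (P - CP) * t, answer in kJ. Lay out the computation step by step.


Above-CP power = 170 W
Duration = 239 s
W' = 170 * 239 = 40630 J
Convert: 40630 / 1000 = 40.63 kJ

40.63 kJ


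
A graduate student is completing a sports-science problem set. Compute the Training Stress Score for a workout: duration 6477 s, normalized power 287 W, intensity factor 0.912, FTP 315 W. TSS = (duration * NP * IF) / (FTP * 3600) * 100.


Product = 6477 * 287 * 0.912 = 1695315.888
Base = 315 * 3600 = 1134000
TSS = 1695315.888 / 1134000 * 100 = 149.5

149.5 TSS


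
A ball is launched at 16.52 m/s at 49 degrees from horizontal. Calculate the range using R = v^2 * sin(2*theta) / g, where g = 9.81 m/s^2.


sin(2 * 49) = sin(98) = 0.990268
v^2 = 16.52^2 = 272.9104
R = 272.9104 * 0.990268 / 9.81
= 27.549 m

27.549 m


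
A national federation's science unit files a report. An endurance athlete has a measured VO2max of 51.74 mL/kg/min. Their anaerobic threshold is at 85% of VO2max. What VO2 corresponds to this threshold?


Anaerobic threshold VO2 = VO2max * 85%
= 51.74 * 0.85
= 43.98 mL/kg/min

43.98 mL/kg/min


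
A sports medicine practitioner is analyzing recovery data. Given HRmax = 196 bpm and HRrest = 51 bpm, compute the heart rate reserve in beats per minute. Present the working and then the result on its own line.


Heart rate reserve = maximum HR minus resting HR
HRR = 196 - 51 = 145 bpm

145 bpm


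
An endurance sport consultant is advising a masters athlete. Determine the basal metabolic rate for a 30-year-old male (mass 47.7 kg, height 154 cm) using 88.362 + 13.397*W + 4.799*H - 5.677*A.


BMR = 88.362 + 13.397*47.7 + 4.799*154 - 5.677*30
= 1296.13 kcal/day

1296.13 kcal/day


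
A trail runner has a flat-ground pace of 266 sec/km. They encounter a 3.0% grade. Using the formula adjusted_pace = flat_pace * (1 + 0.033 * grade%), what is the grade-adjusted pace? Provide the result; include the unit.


Grade factor = 1 + 0.033 * 3.0 = 1.099
Adjusted = 266 * 1.099 = 292.33 sec/km

292.33 s/km


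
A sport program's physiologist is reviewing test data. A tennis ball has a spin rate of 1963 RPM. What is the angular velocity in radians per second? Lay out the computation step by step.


Convert RPM to rad/s: multiply by 2*pi and divide by 60
omega = 1963 * 2 * pi / 60
= 205.565 rad/s

205.565 rad/s


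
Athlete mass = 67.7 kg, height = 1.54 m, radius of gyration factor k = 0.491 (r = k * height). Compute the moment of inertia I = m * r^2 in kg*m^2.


r = k * height = 0.491 * 1.54 = 0.75614 m
r^2 = 0.75614^2 = 0.571748
I = 67.7 * 0.571748 = 38.707 kg*m^2

38.707 kg*m^2


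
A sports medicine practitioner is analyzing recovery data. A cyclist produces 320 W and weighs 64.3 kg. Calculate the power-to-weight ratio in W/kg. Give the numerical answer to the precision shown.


P/W = power / mass
= 320 / 64.3
= 4.977 W/kg

4.977 W/kg


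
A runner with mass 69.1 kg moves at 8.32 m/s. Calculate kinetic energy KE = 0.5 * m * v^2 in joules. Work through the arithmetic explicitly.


v^2 = 8.32^2 = 69.2224
KE = 0.5 * 69.1 * 69.2224
= 2391.63 J

2391.63 J


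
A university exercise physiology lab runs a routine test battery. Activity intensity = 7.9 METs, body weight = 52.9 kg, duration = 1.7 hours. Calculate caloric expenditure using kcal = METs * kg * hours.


kcal = 7.9 * 52.9 * 1.7
= 417.91 * 1.7
= 710.45 kcal

710.45 kcal


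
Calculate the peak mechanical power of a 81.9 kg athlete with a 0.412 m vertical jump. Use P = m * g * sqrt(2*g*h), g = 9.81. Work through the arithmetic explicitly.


First, sqrt(2gh) = sqrt(2 * 9.81 * 0.412)
= sqrt(8.08344) = 2.843139 m/s
Power = 81.9 * 9.81 * 2.843139 = 2284.29 W

2284.29 W


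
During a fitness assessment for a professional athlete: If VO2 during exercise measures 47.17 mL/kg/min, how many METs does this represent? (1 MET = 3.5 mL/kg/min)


METs = VO2 / 3.5 = 47.17 / 3.5 = 13.48

13.48 METs


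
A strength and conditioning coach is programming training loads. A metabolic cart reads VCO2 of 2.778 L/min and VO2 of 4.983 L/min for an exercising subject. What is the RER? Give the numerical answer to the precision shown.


RER = VCO2 / VO2 = 2.778 / 4.983 = 0.5575

0.5575


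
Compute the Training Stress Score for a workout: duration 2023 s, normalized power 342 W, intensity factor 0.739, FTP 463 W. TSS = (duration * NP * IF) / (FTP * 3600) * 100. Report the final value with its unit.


Product = 2023 * 342 * 0.739 = 511288.974
Base = 463 * 3600 = 1666800
TSS = 511288.974 / 1666800 * 100 = 30.67

30.67 TSS


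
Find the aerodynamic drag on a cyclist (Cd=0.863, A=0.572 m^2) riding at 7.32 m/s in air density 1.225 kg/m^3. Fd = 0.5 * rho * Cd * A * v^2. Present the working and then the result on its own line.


Fd = 0.5 * 1.225 * 0.863 * 0.572 * 7.32^2
= 0.5 * 1.225 * 0.863 * 0.572 * 53.5824
= 16.201 N

16.201 N


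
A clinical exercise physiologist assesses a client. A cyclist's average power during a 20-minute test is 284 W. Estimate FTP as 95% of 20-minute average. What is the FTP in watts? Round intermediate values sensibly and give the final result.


FTP = 20-min power * 0.95
= 284 * 0.95
= 269.8 W

269.8 W


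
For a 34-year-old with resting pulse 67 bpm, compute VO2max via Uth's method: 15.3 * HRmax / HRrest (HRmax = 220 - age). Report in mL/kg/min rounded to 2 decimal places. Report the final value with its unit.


Step 1: HRmax = 220 - 34 = 186 bpm
Step 2: Ratio = 186 / 67 = 2.7761
Step 3: VO2max = 15.3 * 2.7761 = 42.47 mL/kg/min

42.47 mL/kg/min


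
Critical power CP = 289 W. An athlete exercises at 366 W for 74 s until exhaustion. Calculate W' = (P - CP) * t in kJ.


P - CP = 366 - 289 = 77 W
W' = 77 * 74 = 5698 J
= 5698 / 1000 = 5.698 kJ

5.698 kJ


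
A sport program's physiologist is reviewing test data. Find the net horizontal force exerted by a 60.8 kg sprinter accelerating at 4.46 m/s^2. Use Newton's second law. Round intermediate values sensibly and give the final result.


Newton's second law: F = m * a
F = 60.8 * 4.46 = 271.17 N

271.17 N


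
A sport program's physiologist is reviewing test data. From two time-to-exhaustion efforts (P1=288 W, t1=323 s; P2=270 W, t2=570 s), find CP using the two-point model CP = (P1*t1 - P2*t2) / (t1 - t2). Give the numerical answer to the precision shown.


Work in trial 1 = 93024 J
Work in trial 2 = 153900 J
Delta work = -60876 J
Delta time = -247 s
CP = -60876 / -247 = 246.46 W

246.46 W


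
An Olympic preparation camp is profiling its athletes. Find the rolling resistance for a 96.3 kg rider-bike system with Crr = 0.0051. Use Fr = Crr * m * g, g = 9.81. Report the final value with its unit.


m * g = 96.3 * 9.81 = 944.703 N
Fr = 0.0051 * 944.703 = 4.818 N

4.818 N


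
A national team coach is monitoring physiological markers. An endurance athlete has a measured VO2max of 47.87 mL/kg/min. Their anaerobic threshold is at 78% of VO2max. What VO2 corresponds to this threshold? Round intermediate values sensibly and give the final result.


Anaerobic threshold VO2 = VO2max * 78%
= 47.87 * 0.78
= 37.34 mL/kg/min

37.34 mL/kg/min


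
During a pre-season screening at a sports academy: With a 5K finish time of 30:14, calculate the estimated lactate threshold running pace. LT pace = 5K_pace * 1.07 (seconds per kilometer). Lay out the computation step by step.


Race duration = 1814 s for 5 km
Average pace = 1814 / 5 = 362.8 s/km
LT pace = 362.8 * 1.07
= 388.2 s/km

388.2 s/km


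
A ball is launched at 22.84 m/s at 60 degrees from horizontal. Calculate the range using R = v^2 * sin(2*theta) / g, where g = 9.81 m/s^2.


sin(2 * 60) = sin(120) = 0.866025
v^2 = 22.84^2 = 521.6656
R = 521.6656 * 0.866025 / 9.81
= 46.053 m

46.053 m


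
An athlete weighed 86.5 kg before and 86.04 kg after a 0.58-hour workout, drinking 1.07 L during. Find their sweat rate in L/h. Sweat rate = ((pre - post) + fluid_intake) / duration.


Body mass change = 0.46 kg
Total sweat loss = 0.46 + 1.07 = 1.53 L
Rate = 1.53 / 0.58 = 2.638 L/h

2.638 L/h


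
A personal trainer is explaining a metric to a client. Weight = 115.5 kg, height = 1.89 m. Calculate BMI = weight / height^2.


height^2 = 1.89^2 = 3.5721
BMI = 115.5 / 3.5721 = 32.33 kg/m^2

32.33 kg/m^2


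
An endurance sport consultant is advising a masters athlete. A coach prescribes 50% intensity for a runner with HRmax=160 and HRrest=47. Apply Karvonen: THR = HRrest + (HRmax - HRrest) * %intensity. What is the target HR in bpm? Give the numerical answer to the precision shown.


Heart rate reserve = 160 - 47 = 113
Intensity fraction = 50 / 100 = 0.5
THR = 47 + 113 * 0.5 = 103.5 bpm

103.5 bpm


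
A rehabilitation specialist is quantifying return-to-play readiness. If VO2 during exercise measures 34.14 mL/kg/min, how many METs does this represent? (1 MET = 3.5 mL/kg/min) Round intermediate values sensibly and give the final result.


METs = VO2 / 3.5 = 34.14 / 3.5 = 9.75

9.75 METs


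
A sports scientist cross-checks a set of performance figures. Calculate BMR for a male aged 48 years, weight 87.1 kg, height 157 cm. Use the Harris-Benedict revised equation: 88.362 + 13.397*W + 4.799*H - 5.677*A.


Substituting values:
W term = 13.397 * 87.1 = 1166.8787
H term = 4.799 * 157 = 753.443
A term = 5.677 * 48 = 272.496
BMR = 1736.19 kcal/day

1736.19 kcal/day


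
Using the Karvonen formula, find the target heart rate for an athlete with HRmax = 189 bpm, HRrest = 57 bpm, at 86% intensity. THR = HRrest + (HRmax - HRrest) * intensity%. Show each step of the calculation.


HRR = 189 - 57 = 132
THR = 57 + 132 * 0.86
= 57 + 113.52
= 170.52 bpm

170.52 bpm


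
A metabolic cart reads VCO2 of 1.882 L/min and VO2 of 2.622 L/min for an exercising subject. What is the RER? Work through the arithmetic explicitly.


RER = VCO2 / VO2 = 1.882 / 2.622 = 0.7178

0.7178


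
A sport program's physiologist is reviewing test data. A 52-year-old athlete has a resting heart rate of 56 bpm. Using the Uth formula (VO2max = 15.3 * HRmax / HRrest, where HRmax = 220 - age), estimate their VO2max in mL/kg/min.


HRmax = 220 - 52 = 168 bpm
Ratio = HRmax / HRrest = 168 / 56 = 3.0
VO2max = 15.3 * 3.0 = 45.9 mL/kg/min

45.9 mL/kg/min


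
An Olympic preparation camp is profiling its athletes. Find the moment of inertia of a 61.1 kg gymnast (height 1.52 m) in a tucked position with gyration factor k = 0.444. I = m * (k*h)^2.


Radius of gyration = 0.444 * 1.52 = 0.67488 m
I = 61.1 * 0.67488^2
= 61.1 * 0.455463
= 27.829 kg*m^2

27.829 kg*m^2


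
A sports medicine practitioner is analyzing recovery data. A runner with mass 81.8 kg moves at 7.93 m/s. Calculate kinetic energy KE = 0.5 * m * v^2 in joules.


v^2 = 7.93^2 = 62.8849
KE = 0.5 * 81.8 * 62.8849
= 2571.99 J

2571.99 J


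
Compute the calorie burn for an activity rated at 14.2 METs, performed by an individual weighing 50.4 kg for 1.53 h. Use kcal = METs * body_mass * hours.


Product of METs and mass = 14.2 * 50.4 = 715.68
Total kcal = 715.68 * 1.53 = 1094.99 kcal

1094.99 kcal


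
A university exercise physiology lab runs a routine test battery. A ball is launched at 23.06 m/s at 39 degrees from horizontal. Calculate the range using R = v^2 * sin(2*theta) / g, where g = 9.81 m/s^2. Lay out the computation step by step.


sin(2 * 39) = sin(78) = 0.978148
v^2 = 23.06^2 = 531.7636
R = 531.7636 * 0.978148 / 9.81
= 53.022 m

53.022 m


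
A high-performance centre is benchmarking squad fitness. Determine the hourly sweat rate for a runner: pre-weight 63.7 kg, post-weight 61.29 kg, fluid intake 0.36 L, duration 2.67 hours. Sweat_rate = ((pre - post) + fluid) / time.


Mass lost = 63.7 - 61.29 = 2.41 kg
Add fluid consumed: 2.41 + 0.36 = 2.77 L total sweat
Sweat rate = 2.77 / 2.67 = 1.037 L/h

1.037 L/h


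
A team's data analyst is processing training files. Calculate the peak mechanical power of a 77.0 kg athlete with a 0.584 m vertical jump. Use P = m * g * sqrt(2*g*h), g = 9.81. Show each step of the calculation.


First, sqrt(2gh) = sqrt(2 * 9.81 * 0.584)
= sqrt(11.45808) = 3.384979 m/s
Power = 77.0 * 9.81 * 3.384979 = 2556.91 W

2556.91 W


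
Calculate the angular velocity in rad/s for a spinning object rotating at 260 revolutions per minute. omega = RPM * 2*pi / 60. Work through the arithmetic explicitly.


omega = RPM * 2*pi / 60
= 260 * 6.28318531 / 60
= 27.227 rad/s

27.227 rad/s


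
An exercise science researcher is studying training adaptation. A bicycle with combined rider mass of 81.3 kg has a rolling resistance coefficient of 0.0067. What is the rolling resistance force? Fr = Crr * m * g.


Fr = 0.0067 * 81.3 * 9.81
= 0.54471 * 9.81
= 5.344 N

5.344 N


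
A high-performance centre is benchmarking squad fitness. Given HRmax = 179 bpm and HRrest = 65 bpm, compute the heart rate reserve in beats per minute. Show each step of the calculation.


Heart rate reserve = maximum HR minus resting HR
HRR = 179 - 65 = 114 bpm

114 bpm


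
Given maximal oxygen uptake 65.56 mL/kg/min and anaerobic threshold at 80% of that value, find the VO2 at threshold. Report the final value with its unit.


Percentage as decimal = 0.8
VO2 at AT = 65.56 * 0.8 = 52.45 mL/kg/min

52.45 mL/kg/min


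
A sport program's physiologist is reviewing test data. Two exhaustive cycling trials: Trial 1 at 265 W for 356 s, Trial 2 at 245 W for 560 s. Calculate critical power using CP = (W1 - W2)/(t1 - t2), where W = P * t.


W1 = 265 * 356 = 94340 J
W2 = 245 * 560 = 137200 J
CP = (94340 - 137200) / (356 - 560)
= -42860 / -204
= 210.1 W

210.1 W


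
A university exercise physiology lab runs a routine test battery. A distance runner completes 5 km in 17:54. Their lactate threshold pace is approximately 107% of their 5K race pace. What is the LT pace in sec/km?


Convert to seconds: 17 min 54 s = 1074 s
Pace per km = 1074 / 5 = 214.8 s/km
LT pace = 214.8 * 1.07 = 229.84 s/km

229.84 s/km


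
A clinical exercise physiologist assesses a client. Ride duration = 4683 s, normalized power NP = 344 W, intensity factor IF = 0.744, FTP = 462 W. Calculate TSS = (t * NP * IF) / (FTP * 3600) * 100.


Numerator = 4683 * 344 * 0.744 = 1198548.288
Denominator = 462 * 3600 = 1663200
TSS = 1198548.288 / 1663200 * 100
= 72.06

72.06 TSS


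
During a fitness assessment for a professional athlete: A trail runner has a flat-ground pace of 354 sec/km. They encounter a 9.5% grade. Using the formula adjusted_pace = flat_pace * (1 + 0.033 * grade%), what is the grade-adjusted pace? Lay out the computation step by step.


Grade factor = 1 + 0.033 * 9.5 = 1.3135
Adjusted = 354 * 1.3135 = 464.98 sec/km

464.98 s/km


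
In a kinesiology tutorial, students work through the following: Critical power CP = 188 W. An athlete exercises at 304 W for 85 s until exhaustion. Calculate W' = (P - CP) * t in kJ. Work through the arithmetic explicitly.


P - CP = 304 - 188 = 116 W
W' = 116 * 85 = 9860 J
= 9860 / 1000 = 9.86 kJ

9.86 kJ


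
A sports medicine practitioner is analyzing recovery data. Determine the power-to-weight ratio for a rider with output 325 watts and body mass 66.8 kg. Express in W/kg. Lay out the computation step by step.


P/W = 325 / 66.8 = 4.865 W/kg

4.865 W/kg


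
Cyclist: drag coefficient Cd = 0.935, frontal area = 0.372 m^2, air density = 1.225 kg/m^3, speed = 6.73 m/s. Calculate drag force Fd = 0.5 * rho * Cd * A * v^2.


v^2 = 6.73^2 = 45.2929
Fd = 0.5 * 1.225 * 0.935 * 0.372 * 45.2929
= 9.649 N

9.649 N


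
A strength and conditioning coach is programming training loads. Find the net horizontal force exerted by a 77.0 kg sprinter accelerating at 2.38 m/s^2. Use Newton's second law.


Newton's second law: F = m * a
F = 77.0 * 2.38 = 183.26 N

183.26 N


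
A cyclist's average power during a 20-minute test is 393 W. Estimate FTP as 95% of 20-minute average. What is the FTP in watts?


FTP = 20-min power * 0.95
= 393 * 0.95
= 373.35 W

373.35 W


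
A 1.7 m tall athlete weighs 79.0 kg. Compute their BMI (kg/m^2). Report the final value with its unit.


height^2 = 2.89 m^2
BMI = 79.0 / 2.89 = 27.34 kg/m^2

27.34 kg/m^2


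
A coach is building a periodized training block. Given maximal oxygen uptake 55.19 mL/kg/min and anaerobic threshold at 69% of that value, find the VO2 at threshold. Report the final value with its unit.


Percentage as decimal = 0.69
VO2 at AT = 55.19 * 0.69 = 38.08 mL/kg/min

38.08 mL/kg/min


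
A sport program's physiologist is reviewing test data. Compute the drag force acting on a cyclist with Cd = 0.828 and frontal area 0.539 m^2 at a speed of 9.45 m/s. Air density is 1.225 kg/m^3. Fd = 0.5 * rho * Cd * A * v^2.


Step 1: v^2 = 89.3025
Step 2: Fd = 0.5 * 1.225 * 0.828 * 0.539 * 89.3025
= 24.411 N

24.411 N


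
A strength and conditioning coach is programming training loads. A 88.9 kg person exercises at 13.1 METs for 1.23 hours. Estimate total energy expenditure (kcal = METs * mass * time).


Energy = METs * mass(kg) * time(h)
= 13.1 * 88.9 * 1.23
= 1432.45 kcal

1432.45 kcal


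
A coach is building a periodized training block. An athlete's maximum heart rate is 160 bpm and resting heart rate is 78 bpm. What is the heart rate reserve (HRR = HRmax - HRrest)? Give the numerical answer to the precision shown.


HRR = HRmax - HRrest
= 160 - 78
= 82 bpm

82 bpm


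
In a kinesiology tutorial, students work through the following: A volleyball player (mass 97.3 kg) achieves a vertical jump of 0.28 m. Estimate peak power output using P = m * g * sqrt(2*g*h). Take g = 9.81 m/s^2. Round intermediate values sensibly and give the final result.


2 * g * h = 2 * 9.81 * 0.28 = 5.4936
sqrt(5.4936) = 2.343843 m/s
P = 97.3 * 9.81 * 2.343843 = 2237.23 W

2237.23 W


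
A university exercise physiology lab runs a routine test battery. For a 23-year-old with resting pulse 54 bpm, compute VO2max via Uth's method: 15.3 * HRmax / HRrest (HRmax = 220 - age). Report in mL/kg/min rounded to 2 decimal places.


Step 1: HRmax = 220 - 23 = 197 bpm
Step 2: Ratio = 197 / 54 = 3.6481
Step 3: VO2max = 15.3 * 3.6481 = 55.82 mL/kg/min

55.82 mL/kg/min


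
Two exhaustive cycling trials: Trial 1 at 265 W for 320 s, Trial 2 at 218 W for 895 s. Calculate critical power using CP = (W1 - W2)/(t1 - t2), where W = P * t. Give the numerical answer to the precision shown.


W1 = 265 * 320 = 84800 J
W2 = 218 * 895 = 195110 J
CP = (84800 - 195110) / (320 - 895)
= -110310 / -575
= 191.84 W

191.84 W


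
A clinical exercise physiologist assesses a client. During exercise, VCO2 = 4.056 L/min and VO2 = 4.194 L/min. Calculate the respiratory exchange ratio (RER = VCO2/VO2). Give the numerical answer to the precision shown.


RER = VCO2 / VO2
= 4.056 / 4.194
= 0.9671

0.9671


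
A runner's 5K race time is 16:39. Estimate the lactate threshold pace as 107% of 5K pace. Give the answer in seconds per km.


Total race time = 16*60 + 39 = 999 seconds
5K pace = 999 / 5 = 199.8 sec/km
LT pace = 199.8 * 1.07 = 213.79 sec/km

213.79 s/km


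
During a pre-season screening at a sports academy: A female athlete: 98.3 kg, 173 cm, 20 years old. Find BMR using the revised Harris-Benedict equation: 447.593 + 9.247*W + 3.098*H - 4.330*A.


Intercept = 447.593
Weight contribution = 9.247 * 98.3 = 908.9801
Height contribution = 3.098 * 173 = 535.954
Age contribution = 4.33 * 20 = 86.6
BMR = 447.593 + 908.9801 + 535.954 - 86.6
= 1805.93 kcal/day

1805.93 kcal/day


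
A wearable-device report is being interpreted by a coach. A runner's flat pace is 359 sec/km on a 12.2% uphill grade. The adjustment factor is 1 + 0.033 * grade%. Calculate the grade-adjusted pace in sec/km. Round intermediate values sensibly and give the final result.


Factor = 1 + 0.033 * 12.2 = 1.4026
Adjusted pace = 359 * 1.4026
= 503.53 sec/km

503.53 s/km


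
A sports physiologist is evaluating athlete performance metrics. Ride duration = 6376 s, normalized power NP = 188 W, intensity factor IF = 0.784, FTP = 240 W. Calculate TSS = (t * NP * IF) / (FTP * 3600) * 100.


Numerator = 6376 * 188 * 0.784 = 939771.392
Denominator = 240 * 3600 = 864000
TSS = 939771.392 / 864000 * 100
= 108.77

108.77 TSS


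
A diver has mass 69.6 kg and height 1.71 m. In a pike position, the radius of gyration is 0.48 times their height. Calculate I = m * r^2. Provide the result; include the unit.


r = 0.48 * 1.71 = 0.8208 m
I = m * r^2 = 69.6 * 0.673713 = 46.89 kg*m^2

46.89 kg*m^2


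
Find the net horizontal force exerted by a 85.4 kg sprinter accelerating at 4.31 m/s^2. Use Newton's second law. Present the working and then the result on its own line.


Newton's second law: F = m * a
F = 85.4 * 4.31 = 368.07 N

368.07 N


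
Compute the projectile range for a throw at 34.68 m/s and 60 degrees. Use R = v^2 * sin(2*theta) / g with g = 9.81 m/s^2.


Two times the angle = 120 degrees
sin(120) = 0.866025
R = 1202.7024 * 0.866025 / 9.81 = 106.174 m

106.174 m


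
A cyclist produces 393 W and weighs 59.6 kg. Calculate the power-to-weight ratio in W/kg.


P/W = power / mass
= 393 / 59.6
= 6.594 W/kg

6.594 W/kg


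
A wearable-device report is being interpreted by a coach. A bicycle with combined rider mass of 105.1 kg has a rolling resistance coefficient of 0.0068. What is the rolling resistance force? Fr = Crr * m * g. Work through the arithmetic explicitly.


Fr = 0.0068 * 105.1 * 9.81
= 0.71468 * 9.81
= 7.011 N

7.011 N


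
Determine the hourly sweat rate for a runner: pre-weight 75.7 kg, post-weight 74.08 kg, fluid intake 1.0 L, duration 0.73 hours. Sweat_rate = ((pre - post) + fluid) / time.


Mass lost = 75.7 - 74.08 = 1.62 kg
Add fluid consumed: 1.62 + 1.0 = 2.62 L total sweat
Sweat rate = 2.62 / 0.73 = 3.589 L/h

3.589 L/h


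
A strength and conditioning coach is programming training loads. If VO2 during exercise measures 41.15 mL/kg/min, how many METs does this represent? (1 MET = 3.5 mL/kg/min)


METs = VO2 / 3.5 = 41.15 / 3.5 = 11.76

11.76 METs


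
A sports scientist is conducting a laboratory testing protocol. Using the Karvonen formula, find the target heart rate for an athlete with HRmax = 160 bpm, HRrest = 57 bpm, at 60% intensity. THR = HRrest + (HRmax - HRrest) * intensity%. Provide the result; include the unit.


HRR = 160 - 57 = 103
THR = 57 + 103 * 0.6
= 57 + 61.8
= 118.8 bpm

118.8 bpm


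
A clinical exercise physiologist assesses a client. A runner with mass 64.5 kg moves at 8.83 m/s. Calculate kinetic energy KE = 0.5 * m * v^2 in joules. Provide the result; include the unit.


v^2 = 8.83^2 = 77.9689
KE = 0.5 * 64.5 * 77.9689
= 2514.5 J

2514.5 J


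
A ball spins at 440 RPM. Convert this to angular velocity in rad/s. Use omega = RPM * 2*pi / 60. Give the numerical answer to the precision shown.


omega = 440 * 2 * pi / 60
= 440 * 6.28318531 / 60
= 2764.602 / 60
= 46.077 rad/s

46.077 rad/s


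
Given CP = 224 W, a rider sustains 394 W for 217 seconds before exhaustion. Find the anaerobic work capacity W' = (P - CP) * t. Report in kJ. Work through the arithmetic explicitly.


Excess power = 394 - 224 = 170 W
Work above CP = 170 * 217 = 36890 J
W' = 36.89 kJ

36.89 kJ


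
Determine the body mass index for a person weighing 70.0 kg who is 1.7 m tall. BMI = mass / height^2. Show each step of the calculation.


BMI = mass / height^2
= 70.0 / 1.7^2
= 70.0 / 2.89
= 24.22 kg/m^2

24.22 kg/m^2


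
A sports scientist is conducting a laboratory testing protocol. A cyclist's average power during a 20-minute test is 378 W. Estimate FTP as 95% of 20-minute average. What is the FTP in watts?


FTP = 20-min power * 0.95
= 378 * 0.95
= 359.1 W

359.1 W


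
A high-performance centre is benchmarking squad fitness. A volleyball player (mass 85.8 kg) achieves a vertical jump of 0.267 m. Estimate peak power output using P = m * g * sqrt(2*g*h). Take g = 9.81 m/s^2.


2 * g * h = 2 * 9.81 * 0.267 = 5.23854
sqrt(5.23854) = 2.288786 m/s
P = 85.8 * 9.81 * 2.288786 = 1926.47 W

1926.47 W


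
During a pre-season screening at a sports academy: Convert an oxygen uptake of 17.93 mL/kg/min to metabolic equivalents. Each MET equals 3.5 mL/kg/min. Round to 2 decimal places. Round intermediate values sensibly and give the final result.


One MET = 3.5 mL/kg/min
Number of METs = 17.93 / 3.5
= 5.12 METs

5.12 METs


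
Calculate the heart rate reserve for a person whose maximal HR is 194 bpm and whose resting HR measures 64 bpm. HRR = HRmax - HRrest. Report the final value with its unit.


HRmax = 194 bpm
HRrest = 64 bpm
HRR = 194 - 64 = 130 bpm

130 bpm


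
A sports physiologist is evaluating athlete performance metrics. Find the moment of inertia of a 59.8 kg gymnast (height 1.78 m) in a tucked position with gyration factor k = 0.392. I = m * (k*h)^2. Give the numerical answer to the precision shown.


Radius of gyration = 0.392 * 1.78 = 0.69776 m
I = 59.8 * 0.69776^2
= 59.8 * 0.486869
= 29.115 kg*m^2

29.115 kg*m^2


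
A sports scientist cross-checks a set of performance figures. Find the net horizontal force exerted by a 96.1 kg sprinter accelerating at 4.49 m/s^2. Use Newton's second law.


Newton's second law: F = m * a
F = 96.1 * 4.49 = 431.49 N

431.49 N


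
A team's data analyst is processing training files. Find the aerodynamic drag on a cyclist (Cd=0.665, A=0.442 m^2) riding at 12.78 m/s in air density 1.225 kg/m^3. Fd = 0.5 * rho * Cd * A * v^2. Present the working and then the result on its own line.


Fd = 0.5 * 1.225 * 0.665 * 0.442 * 12.78^2
= 0.5 * 1.225 * 0.665 * 0.442 * 163.3284
= 29.404 N

29.404 N


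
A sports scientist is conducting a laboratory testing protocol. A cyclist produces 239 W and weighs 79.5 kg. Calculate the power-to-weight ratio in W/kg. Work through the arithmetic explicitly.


P/W = power / mass
= 239 / 79.5
= 3.006 W/kg

3.006 W/kg


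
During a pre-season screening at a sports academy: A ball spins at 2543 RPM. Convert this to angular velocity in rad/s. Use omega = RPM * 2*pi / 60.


omega = 2543 * 2 * pi / 60
= 2543 * 6.28318531 / 60
= 15978.14 / 60
= 266.302 rad/s

266.302 rad/s


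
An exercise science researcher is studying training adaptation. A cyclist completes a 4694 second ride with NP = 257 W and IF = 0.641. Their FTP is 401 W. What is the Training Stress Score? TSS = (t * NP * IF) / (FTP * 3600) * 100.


t * NP * IF = 4694 * 257 * 0.641 = 773275.478
FTP * 3600 = 1443600
TSS = (773275.478 / 1443600) * 100 = 53.57

53.57 TSS


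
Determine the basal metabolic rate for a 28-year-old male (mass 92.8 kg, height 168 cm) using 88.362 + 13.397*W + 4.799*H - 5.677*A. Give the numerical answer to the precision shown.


BMR = 88.362 + 13.397*92.8 + 4.799*168 - 5.677*28
= 1978.88 kcal/day

1978.88 kcal/day


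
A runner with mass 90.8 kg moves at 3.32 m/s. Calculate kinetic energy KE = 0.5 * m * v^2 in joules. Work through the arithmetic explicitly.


v^2 = 3.32^2 = 11.0224
KE = 0.5 * 90.8 * 11.0224
= 500.42 J

500.42 J


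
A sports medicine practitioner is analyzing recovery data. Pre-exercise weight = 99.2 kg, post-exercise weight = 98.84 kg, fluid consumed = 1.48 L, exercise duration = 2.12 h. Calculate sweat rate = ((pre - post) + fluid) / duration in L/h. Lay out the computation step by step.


Weight loss = 99.2 - 98.84 = 0.36 kg (approx L)
Total sweat = 0.36 + 1.48 = 1.84 L
Sweat rate = 1.84 / 2.12 = 0.868 L/h

0.868 L/h


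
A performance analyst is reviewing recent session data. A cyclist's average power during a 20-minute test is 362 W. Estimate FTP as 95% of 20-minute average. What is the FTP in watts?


FTP = 20-min power * 0.95
= 362 * 0.95
= 343.9 W

343.9 W


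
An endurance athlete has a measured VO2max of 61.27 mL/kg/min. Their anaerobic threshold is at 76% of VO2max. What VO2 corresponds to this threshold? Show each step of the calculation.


Anaerobic threshold VO2 = VO2max * 76%
= 61.27 * 0.76
= 46.57 mL/kg/min

46.57 mL/kg/min


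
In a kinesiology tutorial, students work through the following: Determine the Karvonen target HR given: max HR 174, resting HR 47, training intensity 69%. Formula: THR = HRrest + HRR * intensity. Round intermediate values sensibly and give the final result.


HRR = HRmax - HRrest = 174 - 47 = 127
THR = 47 + 127 * 0.69
= 134.63 bpm

134.63 bpm


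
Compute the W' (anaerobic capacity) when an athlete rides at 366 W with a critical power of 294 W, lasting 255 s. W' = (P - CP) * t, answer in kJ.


Above-CP power = 72 W
Duration = 255 s
W' = 72 * 255 = 18360 J
Convert: 18360 / 1000 = 18.36 kJ

18.36 kJ


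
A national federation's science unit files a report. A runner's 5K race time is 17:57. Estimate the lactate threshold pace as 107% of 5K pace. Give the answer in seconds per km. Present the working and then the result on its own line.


Total race time = 17*60 + 57 = 1077 seconds
5K pace = 1077 / 5 = 215.4 sec/km
LT pace = 215.4 * 1.07 = 230.48 sec/km

230.48 s/km


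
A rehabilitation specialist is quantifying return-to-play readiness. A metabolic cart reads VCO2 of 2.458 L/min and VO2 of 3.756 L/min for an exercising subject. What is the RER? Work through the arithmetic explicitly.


RER = VCO2 / VO2 = 2.458 / 3.756 = 0.6544

0.6544


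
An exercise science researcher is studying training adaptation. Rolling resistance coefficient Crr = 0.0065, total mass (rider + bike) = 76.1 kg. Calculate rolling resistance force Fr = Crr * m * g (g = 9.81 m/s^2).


Fr = Crr * m * g
= 0.0065 * 76.1 * 9.81
= 4.853 N

4.853 N


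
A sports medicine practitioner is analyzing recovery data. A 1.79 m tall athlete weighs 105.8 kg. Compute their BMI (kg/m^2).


height^2 = 3.2041 m^2
BMI = 105.8 / 3.2041 = 33.02 kg/m^2

33.02 kg/m^2


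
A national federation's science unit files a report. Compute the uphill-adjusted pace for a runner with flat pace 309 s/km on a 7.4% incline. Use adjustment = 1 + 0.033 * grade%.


Adjustment factor = 1 + 0.033 * 7.4 = 1.2442
Grade-adjusted pace = 309 * 1.2442 = 384.46 s/km

384.46 s/km


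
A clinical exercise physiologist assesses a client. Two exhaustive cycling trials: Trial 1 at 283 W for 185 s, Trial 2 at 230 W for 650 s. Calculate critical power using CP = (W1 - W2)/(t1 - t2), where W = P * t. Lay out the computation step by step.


W1 = 283 * 185 = 52355 J
W2 = 230 * 650 = 149500 J
CP = (52355 - 149500) / (185 - 650)
= -97145 / -465
= 208.91 W

208.91 W


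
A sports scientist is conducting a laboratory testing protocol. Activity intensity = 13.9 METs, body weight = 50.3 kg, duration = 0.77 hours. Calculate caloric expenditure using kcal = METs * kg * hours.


kcal = 13.9 * 50.3 * 0.77
= 699.17 * 0.77
= 538.36 kcal

538.36 kcal


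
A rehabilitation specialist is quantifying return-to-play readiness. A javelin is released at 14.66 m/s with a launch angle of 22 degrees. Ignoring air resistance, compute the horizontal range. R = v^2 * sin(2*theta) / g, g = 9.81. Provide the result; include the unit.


Launch speed squared = 214.9156
sin(2 * 22 deg) = 0.694658
Range = 214.9156 * 0.694658 / 9.81
= 15.218 m

15.218 m


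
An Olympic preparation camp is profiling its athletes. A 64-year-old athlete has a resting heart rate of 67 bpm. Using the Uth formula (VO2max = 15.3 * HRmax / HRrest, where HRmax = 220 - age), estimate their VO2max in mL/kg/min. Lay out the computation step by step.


HRmax = 220 - 64 = 156 bpm
Ratio = HRmax / HRrest = 156 / 67 = 2.3284
VO2max = 15.3 * 2.3284 = 35.62 mL/kg/min

35.62 mL/kg/min


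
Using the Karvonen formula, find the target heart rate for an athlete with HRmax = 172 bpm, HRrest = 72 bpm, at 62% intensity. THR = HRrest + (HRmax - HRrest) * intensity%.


HRR = 172 - 72 = 100
THR = 72 + 100 * 0.62
= 72 + 62.0
= 134.0 bpm

134.0 bpm


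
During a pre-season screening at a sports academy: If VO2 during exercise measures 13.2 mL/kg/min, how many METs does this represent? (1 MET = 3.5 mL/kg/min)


METs = VO2 / 3.5 = 13.2 / 3.5 = 3.77

3.77 METs


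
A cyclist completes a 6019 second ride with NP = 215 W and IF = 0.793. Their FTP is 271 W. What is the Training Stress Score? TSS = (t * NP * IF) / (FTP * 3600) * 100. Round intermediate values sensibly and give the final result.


t * NP * IF = 6019 * 215 * 0.793 = 1026209.405
FTP * 3600 = 975600
TSS = (1026209.405 / 975600) * 100 = 105.19

105.19 TSS


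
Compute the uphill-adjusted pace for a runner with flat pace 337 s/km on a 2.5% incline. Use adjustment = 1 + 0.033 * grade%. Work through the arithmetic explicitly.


Adjustment factor = 1 + 0.033 * 2.5 = 1.0825
Grade-adjusted pace = 337 * 1.0825 = 364.8 s/km

364.8 s/km


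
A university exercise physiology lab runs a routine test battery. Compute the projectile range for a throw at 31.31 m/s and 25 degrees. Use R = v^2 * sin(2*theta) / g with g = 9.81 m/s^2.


Two times the angle = 50 degrees
sin(50) = 0.766044
R = 980.3161 * 0.766044 / 9.81 = 76.551 m

76.551 m


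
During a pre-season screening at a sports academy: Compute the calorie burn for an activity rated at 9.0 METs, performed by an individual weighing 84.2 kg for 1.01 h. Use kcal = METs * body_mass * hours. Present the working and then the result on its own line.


Product of METs and mass = 9.0 * 84.2 = 757.8
Total kcal = 757.8 * 1.01 = 765.38 kcal

765.38 kcal


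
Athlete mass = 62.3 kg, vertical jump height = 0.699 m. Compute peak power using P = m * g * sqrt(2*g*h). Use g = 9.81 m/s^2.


sqrt(2 * 9.81 * 0.699) = sqrt(13.71438) = 3.703293 m/s
P = 62.3 * 9.81 * 3.703293
= 2263.32 W

2263.32 W


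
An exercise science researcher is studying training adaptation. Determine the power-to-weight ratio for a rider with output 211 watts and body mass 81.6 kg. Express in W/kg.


P/W = 211 / 81.6 = 2.586 W/kg

2.586 W/kg


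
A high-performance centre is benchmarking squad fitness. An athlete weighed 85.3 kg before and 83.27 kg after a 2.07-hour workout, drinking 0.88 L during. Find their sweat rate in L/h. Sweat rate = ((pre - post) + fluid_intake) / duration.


Body mass change = 2.03 kg
Total sweat loss = 2.03 + 0.88 = 2.91 L
Rate = 2.91 / 2.07 = 1.406 L/h

1.406 L/h


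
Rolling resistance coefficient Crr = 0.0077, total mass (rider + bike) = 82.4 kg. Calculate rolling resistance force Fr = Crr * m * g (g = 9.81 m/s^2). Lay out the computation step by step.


Fr = Crr * m * g
= 0.0077 * 82.4 * 9.81
= 6.224 N

6.224 N


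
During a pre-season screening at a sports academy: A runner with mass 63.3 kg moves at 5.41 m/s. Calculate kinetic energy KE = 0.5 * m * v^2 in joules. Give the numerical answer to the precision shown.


v^2 = 5.41^2 = 29.2681
KE = 0.5 * 63.3 * 29.2681
= 926.34 J

926.34 J


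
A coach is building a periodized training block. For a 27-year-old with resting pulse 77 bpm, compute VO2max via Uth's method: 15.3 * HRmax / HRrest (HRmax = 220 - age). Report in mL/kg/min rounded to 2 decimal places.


Step 1: HRmax = 220 - 27 = 193 bpm
Step 2: Ratio = 193 / 77 = 2.5065
Step 3: VO2max = 15.3 * 2.5065 = 38.35 mL/kg/min

38.35 mL/kg/min


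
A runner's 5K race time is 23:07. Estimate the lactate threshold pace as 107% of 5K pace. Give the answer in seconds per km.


Total race time = 23*60 + 7 = 1387 seconds
5K pace = 1387 / 5 = 277.4 sec/km
LT pace = 277.4 * 1.07 = 296.82 sec/km

296.82 s/km


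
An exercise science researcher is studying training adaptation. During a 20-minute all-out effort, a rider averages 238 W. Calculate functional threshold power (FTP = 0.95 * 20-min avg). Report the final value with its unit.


FTP = 0.95 * 238
= 226.1 W

226.1 W


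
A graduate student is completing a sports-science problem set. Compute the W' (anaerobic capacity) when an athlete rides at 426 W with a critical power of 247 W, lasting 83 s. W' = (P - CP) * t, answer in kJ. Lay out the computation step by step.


Above-CP power = 179 W
Duration = 83 s
W' = 179 * 83 = 14857 J
Convert: 14857 / 1000 = 14.857 kJ

14.857 kJ
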